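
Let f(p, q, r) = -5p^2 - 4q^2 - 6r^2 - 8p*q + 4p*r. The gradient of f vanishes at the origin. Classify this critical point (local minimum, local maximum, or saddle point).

The Hessian at the origin is H = [[-10, -8, 4], [-8, -8, 0], [4, 0, -12]].
Applying the same elementary operations to the rows and columns of H produces a congruent diagonal matrix with entries -10, -8/5, -4.
That gives 3 negative pivots.
H is negative definite, so the origin is a strict local maximum.

local maximum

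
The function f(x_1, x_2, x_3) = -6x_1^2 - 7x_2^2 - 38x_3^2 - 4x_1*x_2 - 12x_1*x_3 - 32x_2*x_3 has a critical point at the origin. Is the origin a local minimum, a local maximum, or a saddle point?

The Hessian at the origin is H = [[-12, -4, -12], [-4, -14, -32], [-12, -32, -76]].
An LDLᵀ factorisation of H has diagonal entries -12, -38/3, -40/19.
That gives 3 negative pivots.
H is negative definite, so the origin is a strict local maximum.

local maximum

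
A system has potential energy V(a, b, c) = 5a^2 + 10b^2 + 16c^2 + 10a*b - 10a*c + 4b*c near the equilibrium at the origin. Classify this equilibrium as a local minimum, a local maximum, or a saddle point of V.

local minimum

The Hessian at the origin is H = [[10, 10, -10], [10, 20, 4], [-10, 4, 32]].
Applying the same elementary operations to the rows and columns of H produces a congruent diagonal matrix with entries 10, 10, 12/5.
So there are 3 positive pivots.
H is positive definite, so the origin is a strict local minimum.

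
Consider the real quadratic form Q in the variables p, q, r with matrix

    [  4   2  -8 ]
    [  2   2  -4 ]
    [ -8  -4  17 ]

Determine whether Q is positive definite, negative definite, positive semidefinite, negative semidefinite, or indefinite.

Leading principal minors: Δ_1 = 4, Δ_2 = 4, Δ_3 = 4.
All leading principal minors are positive, so by Sylvester's criterion Q is positive definite.

positive definite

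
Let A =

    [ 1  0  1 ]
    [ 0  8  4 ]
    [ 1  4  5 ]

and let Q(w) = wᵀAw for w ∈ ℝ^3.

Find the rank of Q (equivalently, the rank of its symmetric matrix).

Congruent diagonalization of A (simultaneous row and column reduction) yields pivots 1, 8, 2.
That gives 3 positive pivots.
The rank is the number of nonzero pivots: 3.

3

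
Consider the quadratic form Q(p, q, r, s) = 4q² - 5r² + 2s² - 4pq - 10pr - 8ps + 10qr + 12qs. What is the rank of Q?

The symmetric matrix is A = [[0, -2, -5, -4], [-2, 4, 5, 6], [-5, 5, -5, 0], [-4, 6, 0, 2]].
Row reduction of A gives 4 nonzero rows, so rank A = 4.

4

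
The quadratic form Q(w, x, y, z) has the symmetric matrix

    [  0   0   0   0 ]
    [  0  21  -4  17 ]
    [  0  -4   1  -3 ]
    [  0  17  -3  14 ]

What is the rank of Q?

Applying the same elementary operations to the rows and columns of A produces a congruent diagonal matrix with entries 0, 21, 5/21, 0.
So there are 2 positive, 2 zero pivots.
The rank is the number of nonzero pivots: 2.

2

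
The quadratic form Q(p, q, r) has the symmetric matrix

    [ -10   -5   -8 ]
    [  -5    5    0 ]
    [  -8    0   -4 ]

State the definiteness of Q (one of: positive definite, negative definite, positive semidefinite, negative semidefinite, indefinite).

Symmetric row and column elimination reduces A to a congruent diagonal form with pivots -10, 15/2, 4/15.
So there are 2 positive, 1 negative pivots.
Hence Q is indefinite.

indefinite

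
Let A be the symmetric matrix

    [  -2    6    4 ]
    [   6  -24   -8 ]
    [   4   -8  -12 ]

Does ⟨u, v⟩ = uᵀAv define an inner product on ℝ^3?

no

Applying the same elementary operations to the rows and columns of A produces a congruent diagonal matrix with entries -2, -6, -4/3.
Counting signs: 3 negative.
Hence Q is negative definite.
⟨·,·⟩ is an inner product exactly when A is positive definite.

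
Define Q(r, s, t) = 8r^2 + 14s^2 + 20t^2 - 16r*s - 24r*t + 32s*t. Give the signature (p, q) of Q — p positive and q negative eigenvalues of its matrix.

(2, 1)

The associated matrix is A = [[8, -8, -12], [-8, 14, 16], [-12, 16, 20]].
Row-reducing A symmetrically gives the diagonal entries 8, 6, -2/3.
That gives 2 positive, 1 negative pivots.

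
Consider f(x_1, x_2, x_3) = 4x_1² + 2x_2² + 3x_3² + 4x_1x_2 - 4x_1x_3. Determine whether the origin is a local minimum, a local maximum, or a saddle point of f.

local minimum

The Hessian at the origin is H = [[8, 4, -4], [4, 4, 0], [-4, 0, 6]].
Symmetric row and column elimination reduces H to a congruent diagonal form with pivots 8, 2, 2.
That gives 3 positive pivots.
H is positive definite, so the origin is a strict local minimum.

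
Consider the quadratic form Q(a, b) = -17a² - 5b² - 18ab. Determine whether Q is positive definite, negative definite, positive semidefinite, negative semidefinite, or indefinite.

negative definite

Write A = [[-17, -9], [-9, -5]].
Applying the same elementary operations to the rows and columns of A produces a congruent diagonal matrix with entries -17, -4/17.
Counting signs: 2 negative.
Hence Q is negative definite.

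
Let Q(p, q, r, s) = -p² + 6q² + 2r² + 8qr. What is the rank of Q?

Write A = [[-1, 0, 0, 0], [0, 6, 4, 0], [0, 4, 2, 0], [0, 0, 0, 0]].
Row-reducing A symmetrically gives the diagonal entries -1, 6, -2/3, 0.
That gives 1 positive, 2 negative, 1 zero pivots.
The rank is the number of nonzero pivots: 3.

3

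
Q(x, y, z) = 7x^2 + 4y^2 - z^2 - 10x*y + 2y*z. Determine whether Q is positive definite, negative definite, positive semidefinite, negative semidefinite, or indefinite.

The associated matrix is A = [[7, -5, 0], [-5, 4, 1], [0, 1, -1]].
Symmetric row and column elimination reduces A to a congruent diagonal form with pivots 7, 3/7, -10/3.
That gives 2 positive, 1 negative pivots.
Hence Q is indefinite.

indefinite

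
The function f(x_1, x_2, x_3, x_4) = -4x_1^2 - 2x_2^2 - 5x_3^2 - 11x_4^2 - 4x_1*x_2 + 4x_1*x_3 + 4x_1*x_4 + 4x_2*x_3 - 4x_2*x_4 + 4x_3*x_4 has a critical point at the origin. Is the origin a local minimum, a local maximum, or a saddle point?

local maximum

The Hessian at the origin is H = [[-8, -4, 4, 4], [-4, -4, 4, -4], [4, 4, -10, 4], [4, -4, 4, -22]].
Row-reducing H symmetrically gives the diagonal entries -8, -2, -6, -2.
So there are 4 negative pivots.
H is negative definite, so the origin is a strict local maximum.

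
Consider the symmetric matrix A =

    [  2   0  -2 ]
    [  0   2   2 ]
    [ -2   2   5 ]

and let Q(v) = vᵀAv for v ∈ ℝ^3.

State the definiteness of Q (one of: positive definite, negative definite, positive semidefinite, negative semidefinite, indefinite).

positive definite

Leading principal minors: Δ_1 = 2, Δ_2 = 4, Δ_3 = 4.
All leading principal minors are positive, so by Sylvester's criterion Q is positive definite.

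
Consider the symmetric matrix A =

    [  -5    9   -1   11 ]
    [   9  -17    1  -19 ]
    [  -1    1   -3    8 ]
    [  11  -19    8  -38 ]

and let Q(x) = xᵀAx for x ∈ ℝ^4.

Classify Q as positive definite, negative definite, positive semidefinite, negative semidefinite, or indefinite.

negative definite

An LDLᵀ factorisation of A has diagonal entries -5, -4/5, -2, -1/2.
That gives 4 negative pivots.
Hence Q is negative definite.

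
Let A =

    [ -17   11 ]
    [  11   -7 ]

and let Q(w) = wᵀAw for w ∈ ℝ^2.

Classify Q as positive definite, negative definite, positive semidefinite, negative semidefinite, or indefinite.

An LDLᵀ factorisation of A has diagonal entries -17, 2/17.
So there are 1 positive, 1 negative pivots.
Hence Q is indefinite.

indefinite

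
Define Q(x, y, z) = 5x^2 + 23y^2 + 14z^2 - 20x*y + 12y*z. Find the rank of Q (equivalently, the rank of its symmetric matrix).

The associated matrix is A = [[5, -10, 0], [-10, 23, 6], [0, 6, 14]].
Row-reducing A symmetrically gives the diagonal entries 5, 3, 2.
So there are 3 positive pivots.
The rank is the number of nonzero pivots: 3.

3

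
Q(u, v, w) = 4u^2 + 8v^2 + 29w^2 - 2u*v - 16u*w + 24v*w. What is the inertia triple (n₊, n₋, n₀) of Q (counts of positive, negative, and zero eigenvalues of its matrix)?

(3, 0, 0)

The symmetric matrix is A = [[4, -1, -8], [-1, 8, 12], [-8, 12, 29]].
Row-reducing A symmetrically gives the diagonal entries 4, 31/4, 3/31.
So there are 3 positive pivots.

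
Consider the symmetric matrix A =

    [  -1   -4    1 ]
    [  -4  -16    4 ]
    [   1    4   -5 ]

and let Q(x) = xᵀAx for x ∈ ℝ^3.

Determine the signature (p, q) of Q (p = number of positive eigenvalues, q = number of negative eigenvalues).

(0, 2)

Symmetric row and column elimination reduces A to a congruent diagonal form with pivots -1, 0, -4.
That gives 2 negative, 1 zero pivots.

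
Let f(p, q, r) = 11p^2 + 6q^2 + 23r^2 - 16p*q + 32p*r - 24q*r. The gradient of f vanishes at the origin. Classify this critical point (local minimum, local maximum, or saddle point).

saddle point

The Hessian at the origin is H = [[22, -16, 32], [-16, 12, -24], [32, -24, 46]].
Applying the same elementary operations to the rows and columns of H produces a congruent diagonal matrix with entries 22, 4/11, -2.
Counting signs: 2 positive, 1 negative.
H is indefinite, so the origin is a saddle point.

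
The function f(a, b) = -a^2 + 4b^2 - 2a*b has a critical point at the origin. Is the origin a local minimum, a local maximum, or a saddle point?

The Hessian at the origin is H = [[-2, -2], [-2, 8]].
det H = -2·8 − (-2)² = -20 < 0, so H is indefinite.
Therefore the origin is a saddle point.

saddle point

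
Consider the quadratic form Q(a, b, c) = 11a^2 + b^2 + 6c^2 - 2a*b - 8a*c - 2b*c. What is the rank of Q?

3

The symmetric matrix is A = [[11, -1, -4], [-1, 1, -1], [-4, -1, 6]].
Row-reducing A symmetrically gives the diagonal entries 11, 10/11, 5/2.
Counting signs: 3 positive.
The rank is the number of nonzero pivots: 3.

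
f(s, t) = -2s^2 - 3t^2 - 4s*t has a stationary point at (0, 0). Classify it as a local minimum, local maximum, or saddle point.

The Hessian at the origin is H = [[-4, -4], [-4, -6]].
det H = -4·-6 − (-4)² = 8 > 0 and H[1,1] = -4 < 0, so H is negative definite.
Therefore the origin is a local maximum.

local maximum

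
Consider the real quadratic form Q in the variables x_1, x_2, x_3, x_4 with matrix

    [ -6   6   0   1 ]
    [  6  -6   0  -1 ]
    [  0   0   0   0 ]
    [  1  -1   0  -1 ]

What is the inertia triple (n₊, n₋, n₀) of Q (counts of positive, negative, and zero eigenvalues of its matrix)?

Symmetric row and column elimination reduces A to a congruent diagonal form with pivots -6, 0, 0, -5/6.
Counting signs: 2 negative, 2 zero.

(0, 2, 2)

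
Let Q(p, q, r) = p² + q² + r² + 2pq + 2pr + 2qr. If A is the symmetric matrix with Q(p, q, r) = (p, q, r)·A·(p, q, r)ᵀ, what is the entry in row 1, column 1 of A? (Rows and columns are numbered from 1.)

The coefficient of p² in Q is 1, and that is exactly A[1,1].

1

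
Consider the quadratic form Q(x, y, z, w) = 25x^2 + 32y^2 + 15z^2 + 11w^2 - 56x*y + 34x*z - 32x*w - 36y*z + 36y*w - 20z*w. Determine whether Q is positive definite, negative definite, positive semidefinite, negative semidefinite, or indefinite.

positive definite

The symmetric matrix is A = [[25, -28, 17, -16], [-28, 32, -18, 18], [17, -18, 15, -10], [-16, 18, -10, 11]].
Row-reducing A symmetrically gives the diagonal entries 25, 16/25, 7/4, 3/7.
That gives 4 positive pivots.
Hence Q is positive definite.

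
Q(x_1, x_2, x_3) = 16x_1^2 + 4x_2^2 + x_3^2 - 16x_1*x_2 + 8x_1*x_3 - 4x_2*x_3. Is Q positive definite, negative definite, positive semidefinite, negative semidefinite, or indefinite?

positive semidefinite

The associated matrix is A = [[16, -8, 4], [-8, 4, -2], [4, -2, 1]].
Row-reducing A symmetrically gives the diagonal entries 16, 0, 0.
Counting signs: 1 positive, 2 zero.
Hence Q is positive semidefinite.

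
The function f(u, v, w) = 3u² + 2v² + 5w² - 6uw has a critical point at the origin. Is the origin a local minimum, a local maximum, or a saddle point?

local minimum

The Hessian at the origin is H = [[6, 0, -6], [0, 4, 0], [-6, 0, 10]].
Congruent diagonalization of H (simultaneous row and column reduction) yields pivots 6, 4, 4.
That gives 3 positive pivots.
H is positive definite, so the origin is a strict local minimum.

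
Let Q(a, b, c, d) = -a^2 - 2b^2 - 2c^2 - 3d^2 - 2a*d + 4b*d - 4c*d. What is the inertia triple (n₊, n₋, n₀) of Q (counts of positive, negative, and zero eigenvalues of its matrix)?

(1, 3, 0)

The associated matrix is A = [[-1, 0, 0, -1], [0, -2, 0, 2], [0, 0, -2, -2], [-1, 2, -2, -3]].
Applying the same elementary operations to the rows and columns of A produces a congruent diagonal matrix with entries -1, -2, -2, 2.
Counting signs: 1 positive, 3 negative.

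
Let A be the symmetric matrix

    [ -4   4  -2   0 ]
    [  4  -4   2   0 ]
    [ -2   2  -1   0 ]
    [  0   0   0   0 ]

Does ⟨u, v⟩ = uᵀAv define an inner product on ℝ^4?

Row-reducing A symmetrically gives the diagonal entries -4, 0, 0, 0.
Counting signs: 1 negative, 3 zero.
Hence Q is negative semidefinite.
⟨·,·⟩ is an inner product exactly when A is positive definite.

no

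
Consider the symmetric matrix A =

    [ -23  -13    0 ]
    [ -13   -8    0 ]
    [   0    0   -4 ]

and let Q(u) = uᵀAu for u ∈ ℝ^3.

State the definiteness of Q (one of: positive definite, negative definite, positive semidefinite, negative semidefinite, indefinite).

negative definite

Applying the same elementary operations to the rows and columns of A produces a congruent diagonal matrix with entries -23, -15/23, -4.
Counting signs: 3 negative.
Hence Q is negative definite.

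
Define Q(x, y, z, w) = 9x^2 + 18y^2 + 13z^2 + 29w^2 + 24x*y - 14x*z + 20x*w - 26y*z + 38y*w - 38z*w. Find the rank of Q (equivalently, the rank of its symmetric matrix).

4

The associated matrix is A = [[9, 12, -7, 10], [12, 18, -13, 19], [-7, -13, 13, -19], [10, 19, -19, 29]].
Symmetric row and column elimination reduces A to a congruent diagonal form with pivots 9, 2, 5/6, 1.
Counting signs: 4 positive.
The rank is the number of nonzero pivots: 4.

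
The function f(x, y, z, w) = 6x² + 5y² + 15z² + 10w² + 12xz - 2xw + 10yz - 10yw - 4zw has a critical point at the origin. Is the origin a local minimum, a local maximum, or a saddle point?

local minimum

The Hessian at the origin is H = [[12, 0, 12, -2], [0, 10, 10, -10], [12, 10, 30, -4], [-2, -10, -4, 20]].
Congruent diagonalization of H (simultaneous row and column reduction) yields pivots 12, 10, 8, 5/3.
That gives 4 positive pivots.
H is positive definite, so the origin is a strict local minimum.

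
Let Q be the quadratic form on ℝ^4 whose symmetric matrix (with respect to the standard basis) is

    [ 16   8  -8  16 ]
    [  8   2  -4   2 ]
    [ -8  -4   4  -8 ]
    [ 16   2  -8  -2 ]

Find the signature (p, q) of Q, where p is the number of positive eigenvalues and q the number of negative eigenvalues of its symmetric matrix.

(1, 1)

Symmetric row and column elimination reduces A to a congruent diagonal form with pivots 16, -2, 0, 0.
Counting signs: 1 positive, 1 negative, 2 zero.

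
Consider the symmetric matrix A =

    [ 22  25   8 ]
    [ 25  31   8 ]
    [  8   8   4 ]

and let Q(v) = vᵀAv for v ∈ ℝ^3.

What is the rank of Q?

3

Row-reducing A symmetrically gives the diagonal entries 22, 57/22, 12/19.
Counting signs: 3 positive.
The rank is the number of nonzero pivots: 3.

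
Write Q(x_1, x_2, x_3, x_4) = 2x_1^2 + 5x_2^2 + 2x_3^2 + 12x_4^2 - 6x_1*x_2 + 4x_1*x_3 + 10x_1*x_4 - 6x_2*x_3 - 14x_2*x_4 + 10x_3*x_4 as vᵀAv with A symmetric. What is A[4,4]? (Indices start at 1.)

The coefficient of x_4^2 in Q is 12, and that is exactly A[4,4].

12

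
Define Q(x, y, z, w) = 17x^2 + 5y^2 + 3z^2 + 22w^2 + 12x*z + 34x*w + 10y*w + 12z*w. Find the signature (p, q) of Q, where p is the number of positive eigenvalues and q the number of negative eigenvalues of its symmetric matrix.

Write A = [[17, 0, 6, 17], [0, 5, 0, 5], [6, 0, 3, 6], [17, 5, 6, 22]].
Congruent diagonalization of A (simultaneous row and column reduction) yields pivots 17, 5, 15/17, 0.
That gives 3 positive, 1 zero pivots.

(3, 0)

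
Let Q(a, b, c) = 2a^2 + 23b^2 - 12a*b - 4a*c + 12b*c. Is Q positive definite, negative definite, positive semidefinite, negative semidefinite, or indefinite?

indefinite

The associated matrix is A = [[2, -6, -2], [-6, 23, 6], [-2, 6, 0]].
Applying the same elementary operations to the rows and columns of A produces a congruent diagonal matrix with entries 2, 5, -2.
So there are 2 positive, 1 negative pivots.
Hence Q is indefinite.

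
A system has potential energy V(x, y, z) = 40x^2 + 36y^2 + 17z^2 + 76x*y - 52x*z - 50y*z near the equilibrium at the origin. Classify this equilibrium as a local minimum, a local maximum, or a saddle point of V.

The Hessian at the origin is H = [[80, 76, -52], [76, 72, -50], [-52, -50, 34]].
Symmetric row and column elimination reduces H to a congruent diagonal form with pivots 80, -1/5, 2.
That gives 2 positive, 1 negative pivots.
H is indefinite, so the origin is a saddle point.

saddle point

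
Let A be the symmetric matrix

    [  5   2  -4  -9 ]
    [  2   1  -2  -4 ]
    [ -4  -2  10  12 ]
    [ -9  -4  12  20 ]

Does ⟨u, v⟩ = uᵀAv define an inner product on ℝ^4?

Row-reducing A symmetrically gives the diagonal entries 5, 1/5, 6, 1/3.
That gives 4 positive pivots.
Hence Q is positive definite.
⟨·,·⟩ is an inner product exactly when A is positive definite.

yes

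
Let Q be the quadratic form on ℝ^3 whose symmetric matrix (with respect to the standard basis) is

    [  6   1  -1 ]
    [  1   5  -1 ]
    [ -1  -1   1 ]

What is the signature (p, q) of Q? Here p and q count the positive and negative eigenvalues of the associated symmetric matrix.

(3, 0)

Row-reducing A symmetrically gives the diagonal entries 6, 29/6, 20/29.
So there are 3 positive pivots.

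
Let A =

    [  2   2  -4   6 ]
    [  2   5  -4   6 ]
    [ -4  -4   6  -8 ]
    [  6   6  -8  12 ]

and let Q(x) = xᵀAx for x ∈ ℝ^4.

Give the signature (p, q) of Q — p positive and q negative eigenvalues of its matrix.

(3, 1)

Row-reducing A symmetrically gives the diagonal entries 2, 3, -2, 2.
That gives 3 positive, 1 negative pivots.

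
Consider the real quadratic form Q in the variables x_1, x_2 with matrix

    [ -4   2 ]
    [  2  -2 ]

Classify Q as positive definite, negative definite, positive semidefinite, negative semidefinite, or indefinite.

negative definite

For the 2×2 matrix [[-4, 2], [2, -2]]: det = -4·-2 − (2)² = 4, trace = -6.
det > 0 so both eigenvalues share the sign of the trace; trace = -6 < 0 ⇒ both negative.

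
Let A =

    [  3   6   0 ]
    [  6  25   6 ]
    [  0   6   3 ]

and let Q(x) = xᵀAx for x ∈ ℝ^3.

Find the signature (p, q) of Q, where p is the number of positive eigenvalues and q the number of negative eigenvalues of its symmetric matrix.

Row-reducing A symmetrically gives the diagonal entries 3, 13, 3/13.
Counting signs: 3 positive.

(3, 0)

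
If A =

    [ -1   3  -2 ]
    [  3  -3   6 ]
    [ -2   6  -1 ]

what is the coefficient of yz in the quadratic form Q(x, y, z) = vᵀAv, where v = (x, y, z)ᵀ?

12

The coefficient of yz is A[2,3] + A[3,2] = 2·6 = 12.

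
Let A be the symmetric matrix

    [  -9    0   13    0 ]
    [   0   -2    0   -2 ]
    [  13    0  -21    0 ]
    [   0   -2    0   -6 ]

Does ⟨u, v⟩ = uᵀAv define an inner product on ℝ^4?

no

An LDLᵀ factorisation of A has diagonal entries -9, -2, -20/9, -4.
So there are 4 negative pivots.
Hence Q is negative definite.
⟨·,·⟩ is an inner product exactly when A is positive definite.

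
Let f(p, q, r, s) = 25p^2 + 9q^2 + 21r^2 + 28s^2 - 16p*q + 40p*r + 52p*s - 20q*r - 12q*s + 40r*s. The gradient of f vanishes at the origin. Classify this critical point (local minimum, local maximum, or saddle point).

The Hessian at the origin is H = [[50, -16, 40, 52], [-16, 18, -20, -12], [40, -20, 42, 40], [52, -12, 40, 56]].
Row-reducing H symmetrically gives the diagonal entries 50, 322/25, 962/161, 40/481.
That gives 4 positive pivots.
H is positive definite, so the origin is a strict local minimum.

local minimum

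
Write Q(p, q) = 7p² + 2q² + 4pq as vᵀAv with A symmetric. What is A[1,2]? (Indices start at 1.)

The coefficient of p·q in Q is 4. For a symmetric A this equals A[1,2] + A[2,1] = 2·A[1,2].
So A[1,2] = 4/2 = 2.

2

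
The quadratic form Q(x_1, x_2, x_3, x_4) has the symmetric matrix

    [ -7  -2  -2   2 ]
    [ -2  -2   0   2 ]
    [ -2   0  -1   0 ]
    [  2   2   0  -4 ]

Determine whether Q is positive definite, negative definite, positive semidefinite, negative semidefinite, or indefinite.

negative definite

An LDLᵀ factorisation of A has diagonal entries -7, -10/7, -1/5, -2.
So there are 4 negative pivots.
Hence Q is negative definite.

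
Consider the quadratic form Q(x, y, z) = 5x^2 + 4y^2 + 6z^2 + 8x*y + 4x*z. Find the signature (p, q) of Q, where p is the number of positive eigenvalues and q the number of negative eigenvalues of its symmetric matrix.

(3, 0)

Write A = [[5, 4, 2], [4, 4, 0], [2, 0, 6]].
Row-reducing A symmetrically gives the diagonal entries 5, 4/5, 2.
Counting signs: 3 positive.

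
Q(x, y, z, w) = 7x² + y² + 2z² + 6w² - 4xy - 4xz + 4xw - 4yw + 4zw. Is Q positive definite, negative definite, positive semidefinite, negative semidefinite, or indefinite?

positive semidefinite

The symmetric matrix is A = [[7, -2, -2, 2], [-2, 1, 0, -2], [-2, 0, 2, 2], [2, -2, 2, 6]].
Row-reducing A symmetrically gives the diagonal entries 7, 3/7, 2/3, 0.
Counting signs: 3 positive, 1 zero.
Hence Q is positive semidefinite.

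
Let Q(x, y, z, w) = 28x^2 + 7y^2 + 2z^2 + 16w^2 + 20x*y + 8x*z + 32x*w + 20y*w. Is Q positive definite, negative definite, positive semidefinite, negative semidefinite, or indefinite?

positive definite

The associated matrix is A = [[28, 10, 4, 16], [10, 7, 0, 10], [4, 0, 2, 0], [16, 10, 0, 16]].
Symmetric row and column elimination reduces A to a congruent diagonal form with pivots 28, 24/7, 5/6, 6/5.
So there are 4 positive pivots.
Hence Q is positive definite.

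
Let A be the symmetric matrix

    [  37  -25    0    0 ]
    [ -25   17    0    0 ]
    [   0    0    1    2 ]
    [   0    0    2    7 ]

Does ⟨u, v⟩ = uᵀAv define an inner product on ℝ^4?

yes

Leading principal minors: Δ_1 = 37, Δ_2 = 4, Δ_3 = 4, Δ_4 = 12.
All leading principal minors are positive, so by Sylvester's criterion Q is positive definite.
⟨·,·⟩ is an inner product exactly when A is positive definite.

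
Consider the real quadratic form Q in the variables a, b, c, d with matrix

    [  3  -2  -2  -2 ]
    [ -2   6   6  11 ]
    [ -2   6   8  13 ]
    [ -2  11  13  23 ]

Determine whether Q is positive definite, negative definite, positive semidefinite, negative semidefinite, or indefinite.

indefinite

Applying the same elementary operations to the rows and columns of A produces a congruent diagonal matrix with entries 3, 14/3, 2, -5/14.
Counting signs: 3 positive, 1 negative.
Hence Q is indefinite.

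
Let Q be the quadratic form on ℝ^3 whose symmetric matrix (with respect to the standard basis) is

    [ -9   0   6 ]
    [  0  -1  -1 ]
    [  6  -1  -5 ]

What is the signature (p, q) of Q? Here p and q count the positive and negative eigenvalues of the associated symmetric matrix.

Congruent diagonalization of A (simultaneous row and column reduction) yields pivots -9, -1, 0.
Counting signs: 2 negative, 1 zero.

(0, 2)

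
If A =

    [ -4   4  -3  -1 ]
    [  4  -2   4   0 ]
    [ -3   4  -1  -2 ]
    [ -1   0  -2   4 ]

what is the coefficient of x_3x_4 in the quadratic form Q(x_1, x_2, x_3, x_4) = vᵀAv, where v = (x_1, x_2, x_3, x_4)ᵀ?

-4

The coefficient of x_3x_4 is A[3,4] + A[4,3] = 2·(-2) = -4.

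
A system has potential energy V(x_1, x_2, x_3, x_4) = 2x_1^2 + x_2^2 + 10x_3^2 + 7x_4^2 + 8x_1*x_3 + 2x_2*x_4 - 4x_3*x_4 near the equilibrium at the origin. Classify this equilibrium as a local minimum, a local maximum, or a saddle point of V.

The Hessian at the origin is H = [[4, 0, 8, 0], [0, 2, 0, 2], [8, 0, 20, -4], [0, 2, -4, 14]].
Applying the same elementary operations to the rows and columns of H produces a congruent diagonal matrix with entries 4, 2, 4, 8.
That gives 4 positive pivots.
H is positive definite, so the origin is a strict local minimum.

local minimum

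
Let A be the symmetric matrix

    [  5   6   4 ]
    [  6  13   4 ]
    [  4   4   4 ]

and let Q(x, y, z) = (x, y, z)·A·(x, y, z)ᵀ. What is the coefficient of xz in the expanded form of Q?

8

The coefficient of xz is A[1,3] + A[3,1] = 2·4 = 8.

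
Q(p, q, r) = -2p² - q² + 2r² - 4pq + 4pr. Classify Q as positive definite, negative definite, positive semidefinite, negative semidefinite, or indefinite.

indefinite

The symmetric matrix is A = [[-2, -2, 2], [-2, -1, 0], [2, 0, 2]].
Symmetric row and column elimination reduces A to a congruent diagonal form with pivots -2, 1, 0.
Counting signs: 1 positive, 1 negative, 1 zero.
Hence Q is indefinite.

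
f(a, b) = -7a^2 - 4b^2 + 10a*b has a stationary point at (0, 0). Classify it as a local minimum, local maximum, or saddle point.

The Hessian at the origin is H = [[-14, 10], [10, -8]].
det H = -14·-8 − (10)² = 12 > 0 and H[1,1] = -14 < 0, so H is negative definite.
Therefore the origin is a local maximum.

local maximum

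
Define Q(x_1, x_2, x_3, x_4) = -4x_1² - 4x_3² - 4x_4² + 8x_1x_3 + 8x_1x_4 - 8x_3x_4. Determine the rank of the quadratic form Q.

The symmetric matrix is A = [[-4, 0, 4, 4], [0, 0, 0, 0], [4, 0, -4, -4], [4, 0, -4, -4]].
Congruent diagonalization of A (simultaneous row and column reduction) yields pivots -4, 0, 0, 0.
Counting signs: 1 negative, 3 zero.
The rank is the number of nonzero pivots: 1.

1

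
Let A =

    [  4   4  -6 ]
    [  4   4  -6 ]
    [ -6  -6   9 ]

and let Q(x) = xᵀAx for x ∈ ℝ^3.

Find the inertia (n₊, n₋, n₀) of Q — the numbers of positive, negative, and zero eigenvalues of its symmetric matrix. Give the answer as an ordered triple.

(1, 0, 2)

Applying the same elementary operations to the rows and columns of A produces a congruent diagonal matrix with entries 4, 0, 0.
So there are 1 positive, 2 zero pivots.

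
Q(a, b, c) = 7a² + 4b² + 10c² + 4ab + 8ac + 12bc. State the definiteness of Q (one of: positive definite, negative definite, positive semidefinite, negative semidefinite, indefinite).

positive definite

The symmetric matrix of Q is A = [[7, 2, 4], [2, 4, 6], [4, 6, 10]].
Leading principal minors: Δ_1 = 7, Δ_2 = 24, Δ_3 = 20.
All leading principal minors are positive, so by Sylvester's criterion Q is positive definite.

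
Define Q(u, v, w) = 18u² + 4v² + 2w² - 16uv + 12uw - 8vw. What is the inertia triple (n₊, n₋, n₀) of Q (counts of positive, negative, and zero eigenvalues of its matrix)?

The symmetric matrix is A = [[18, -8, 6], [-8, 4, -4], [6, -4, 2]].
Row-reducing A symmetrically gives the diagonal entries 18, 4/9, -4.
That gives 2 positive, 1 negative pivots.

(2, 1, 0)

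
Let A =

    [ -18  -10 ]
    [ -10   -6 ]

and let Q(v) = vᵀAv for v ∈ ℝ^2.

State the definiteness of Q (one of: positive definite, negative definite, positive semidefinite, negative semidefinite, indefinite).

For the 2×2 matrix [[-18, -10], [-10, -6]]: det = -18·-6 − (-10)² = 8, trace = -24.
det > 0 so both eigenvalues share the sign of the trace; trace = -24 < 0 ⇒ both negative.

negative definite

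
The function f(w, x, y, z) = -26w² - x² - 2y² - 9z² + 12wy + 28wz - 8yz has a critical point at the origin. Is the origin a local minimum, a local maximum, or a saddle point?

local maximum

The Hessian at the origin is H = [[-52, 0, 12, 28], [0, -2, 0, 0], [12, 0, -4, -8], [28, 0, -8, -18]].
Applying the same elementary operations to the rows and columns of H produces a congruent diagonal matrix with entries -52, -2, -16/13, -1.
So there are 4 negative pivots.
H is negative definite, so the origin is a strict local maximum.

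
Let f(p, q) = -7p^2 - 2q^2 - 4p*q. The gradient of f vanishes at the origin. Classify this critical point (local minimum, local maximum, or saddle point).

local maximum

The Hessian at the origin is H = [[-14, -4], [-4, -4]].
det H = -14·-4 − (-4)² = 40 > 0 and H[1,1] = -14 < 0, so H is negative definite.
Therefore the origin is a local maximum.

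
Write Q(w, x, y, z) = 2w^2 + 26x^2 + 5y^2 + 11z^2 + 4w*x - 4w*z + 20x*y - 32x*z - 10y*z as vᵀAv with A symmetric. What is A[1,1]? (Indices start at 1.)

The coefficient of w^2 in Q is 2, and that is exactly A[1,1].

2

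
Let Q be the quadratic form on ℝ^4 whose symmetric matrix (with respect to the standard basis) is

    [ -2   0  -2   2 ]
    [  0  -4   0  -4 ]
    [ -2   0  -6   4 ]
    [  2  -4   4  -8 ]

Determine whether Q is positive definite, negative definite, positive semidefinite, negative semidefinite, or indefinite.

Leading principal minors: Δ_1 = -2, Δ_2 = 8, Δ_3 = -32, Δ_4 = 32.
The signs alternate starting with Δ_1 < 0, so by Sylvester's criterion Q is negative definite.

negative definite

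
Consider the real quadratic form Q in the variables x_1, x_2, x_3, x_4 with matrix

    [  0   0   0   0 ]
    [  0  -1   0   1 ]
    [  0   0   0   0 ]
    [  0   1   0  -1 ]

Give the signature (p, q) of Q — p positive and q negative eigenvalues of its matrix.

Symmetric row and column elimination reduces A to a congruent diagonal form with pivots 0, -1, 0, 0.
So there are 1 negative, 3 zero pivots.

(0, 1)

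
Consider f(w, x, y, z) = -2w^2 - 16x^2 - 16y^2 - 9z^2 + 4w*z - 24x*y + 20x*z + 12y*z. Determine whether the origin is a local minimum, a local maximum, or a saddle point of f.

local maximum

The Hessian at the origin is H = [[-4, 0, 0, 4], [0, -32, -24, 20], [0, -24, -32, 12], [4, 20, 12, -18]].
Row-reducing H symmetrically gives the diagonal entries -4, -32, -14, -6/7.
That gives 4 negative pivots.
H is negative definite, so the origin is a strict local maximum.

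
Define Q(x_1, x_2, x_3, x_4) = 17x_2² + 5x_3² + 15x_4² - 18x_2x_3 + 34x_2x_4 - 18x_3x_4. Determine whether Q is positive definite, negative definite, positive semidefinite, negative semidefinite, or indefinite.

The associated matrix is A = [[0, 0, 0, 0], [0, 17, -9, 17], [0, -9, 5, -9], [0, 17, -9, 15]].
Row-reducing A symmetrically gives the diagonal entries 0, 17, 4/17, -2.
That gives 2 positive, 1 negative, 1 zero pivots.
Hence Q is indefinite.

indefinite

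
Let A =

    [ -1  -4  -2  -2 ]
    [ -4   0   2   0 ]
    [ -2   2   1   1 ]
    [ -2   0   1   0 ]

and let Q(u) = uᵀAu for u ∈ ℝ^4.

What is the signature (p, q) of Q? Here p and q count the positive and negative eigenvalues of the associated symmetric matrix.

Congruent diagonalization of A (simultaneous row and column reduction) yields pivots -1, 16, -5/4, 0.
Counting signs: 1 positive, 2 negative, 1 zero.

(1, 2)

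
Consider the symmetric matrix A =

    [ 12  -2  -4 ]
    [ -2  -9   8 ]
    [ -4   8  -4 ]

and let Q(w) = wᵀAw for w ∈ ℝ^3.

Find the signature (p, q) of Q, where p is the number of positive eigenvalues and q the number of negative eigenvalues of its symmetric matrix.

(2, 1)

Row-reducing A symmetrically gives the diagonal entries 12, -28/3, 3/7.
That gives 2 positive, 1 negative pivots.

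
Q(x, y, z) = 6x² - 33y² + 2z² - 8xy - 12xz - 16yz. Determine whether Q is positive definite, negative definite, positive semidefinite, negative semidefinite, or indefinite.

The associated matrix is A = [[6, -4, -6], [-4, -33, -8], [-6, -8, 2]].
Applying the same elementary operations to the rows and columns of A produces a congruent diagonal matrix with entries 6, -107/3, 4/107.
That gives 2 positive, 1 negative pivots.
Hence Q is indefinite.

indefinite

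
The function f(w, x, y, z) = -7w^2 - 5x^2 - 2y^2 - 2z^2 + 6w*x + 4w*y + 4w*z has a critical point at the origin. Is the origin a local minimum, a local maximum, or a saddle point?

local maximum

The Hessian at the origin is H = [[-14, 6, 4, 4], [6, -10, 0, 0], [4, 0, -4, 0], [4, 0, 0, -4]].
An LDLᵀ factorisation of H has diagonal entries -14, -52/7, -32/13, -3/2.
That gives 4 negative pivots.
H is negative definite, so the origin is a strict local maximum.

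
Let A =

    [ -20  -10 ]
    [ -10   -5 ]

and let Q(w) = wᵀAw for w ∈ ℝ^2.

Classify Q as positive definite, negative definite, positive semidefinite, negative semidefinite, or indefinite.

For the 2×2 matrix [[-20, -10], [-10, -5]]: det = -20·-5 − (-10)² = 0, trace = -25.
det = 0 so one eigenvalue is zero; the form is semidefinite with the sign of the trace.

negative semidefinite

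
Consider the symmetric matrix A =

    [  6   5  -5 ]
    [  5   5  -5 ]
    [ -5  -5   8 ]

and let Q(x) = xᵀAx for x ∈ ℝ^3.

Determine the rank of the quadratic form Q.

3

Row-reducing A symmetrically gives the diagonal entries 6, 5/6, 3.
That gives 3 positive pivots.
The rank is the number of nonzero pivots: 3.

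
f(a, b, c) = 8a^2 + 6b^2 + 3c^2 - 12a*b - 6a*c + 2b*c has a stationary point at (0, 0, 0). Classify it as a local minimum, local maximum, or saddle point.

local minimum

The Hessian at the origin is H = [[16, -12, -6], [-12, 12, 2], [-6, 2, 6]].
Congruent diagonalization of H (simultaneous row and column reduction) yields pivots 16, 3, 5/3.
Counting signs: 3 positive.
H is positive definite, so the origin is a strict local minimum.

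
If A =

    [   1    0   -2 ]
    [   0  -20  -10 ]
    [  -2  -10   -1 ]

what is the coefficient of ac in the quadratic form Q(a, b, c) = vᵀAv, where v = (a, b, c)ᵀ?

The coefficient of ac is A[1,3] + A[3,1] = 2·(-2) = -4.

-4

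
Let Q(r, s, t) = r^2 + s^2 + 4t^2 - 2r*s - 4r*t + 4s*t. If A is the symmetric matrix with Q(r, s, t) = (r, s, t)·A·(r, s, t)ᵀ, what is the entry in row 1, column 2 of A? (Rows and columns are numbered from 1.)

The coefficient of r·s in Q is -2. For a symmetric A this equals A[1,2] + A[2,1] = 2·A[1,2].
So A[1,2] = -2/2 = -1.

-1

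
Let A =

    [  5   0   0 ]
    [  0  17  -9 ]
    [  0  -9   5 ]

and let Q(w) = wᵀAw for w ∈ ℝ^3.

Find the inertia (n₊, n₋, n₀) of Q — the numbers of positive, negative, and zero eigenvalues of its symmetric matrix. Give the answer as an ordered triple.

(3, 0, 0)

Row-reducing A symmetrically gives the diagonal entries 5, 17, 4/17.
Counting signs: 3 positive.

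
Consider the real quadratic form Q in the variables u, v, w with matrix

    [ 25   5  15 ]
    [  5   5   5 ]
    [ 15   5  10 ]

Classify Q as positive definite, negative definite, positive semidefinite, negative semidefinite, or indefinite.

positive semidefinite

Congruent diagonalization of A (simultaneous row and column reduction) yields pivots 25, 4, 0.
So there are 2 positive, 1 zero pivots.
Hence Q is positive semidefinite.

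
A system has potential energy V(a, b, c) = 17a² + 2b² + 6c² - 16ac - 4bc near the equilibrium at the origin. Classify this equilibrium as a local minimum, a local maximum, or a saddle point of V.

local minimum

The Hessian at the origin is H = [[34, 0, -16], [0, 4, -4], [-16, -4, 12]].
Symmetric row and column elimination reduces H to a congruent diagonal form with pivots 34, 4, 8/17.
Counting signs: 3 positive.
H is positive definite, so the origin is a strict local minimum.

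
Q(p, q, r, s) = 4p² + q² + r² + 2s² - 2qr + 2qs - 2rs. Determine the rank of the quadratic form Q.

3

Write A = [[4, 0, 0, 0], [0, 1, -1, 1], [0, -1, 1, -1], [0, 1, -1, 2]].
Row-reducing A symmetrically gives the diagonal entries 4, 1, 0, 1.
So there are 3 positive, 1 zero pivots.
The rank is the number of nonzero pivots: 3.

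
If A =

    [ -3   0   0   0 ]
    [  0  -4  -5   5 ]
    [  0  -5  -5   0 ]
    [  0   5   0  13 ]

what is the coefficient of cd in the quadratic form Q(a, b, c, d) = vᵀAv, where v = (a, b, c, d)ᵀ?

The coefficient of cd is A[3,4] + A[4,3] = 2·0 = 0.

0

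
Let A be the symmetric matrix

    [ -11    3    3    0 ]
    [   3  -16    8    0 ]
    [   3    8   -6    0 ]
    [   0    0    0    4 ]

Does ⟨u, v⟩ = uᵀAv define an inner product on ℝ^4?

no

Row-reducing A symmetrically gives the diagonal entries -11, -167/11, -10/167, 4.
So there are 1 positive, 3 negative pivots.
Hence Q is indefinite.
⟨·,·⟩ is an inner product exactly when A is positive definite.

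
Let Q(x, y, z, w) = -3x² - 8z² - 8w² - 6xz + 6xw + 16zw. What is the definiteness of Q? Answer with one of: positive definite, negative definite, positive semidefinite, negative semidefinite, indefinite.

Write A = [[-3, 0, -3, 3], [0, 0, 0, 0], [-3, 0, -8, 8], [3, 0, 8, -8]].
Applying the same elementary operations to the rows and columns of A produces a congruent diagonal matrix with entries -3, 0, -5, 0.
So there are 2 negative, 2 zero pivots.
Hence Q is negative semidefinite.

negative semidefinite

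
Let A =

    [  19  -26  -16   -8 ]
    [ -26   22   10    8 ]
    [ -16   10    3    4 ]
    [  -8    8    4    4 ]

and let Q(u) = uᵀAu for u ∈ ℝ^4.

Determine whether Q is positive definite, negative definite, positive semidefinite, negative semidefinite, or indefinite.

An LDLᵀ factorisation of A has diagonal entries 19, -258/19, -7/129, 12/7.
Counting signs: 2 positive, 2 negative.
Hence Q is indefinite.

indefinite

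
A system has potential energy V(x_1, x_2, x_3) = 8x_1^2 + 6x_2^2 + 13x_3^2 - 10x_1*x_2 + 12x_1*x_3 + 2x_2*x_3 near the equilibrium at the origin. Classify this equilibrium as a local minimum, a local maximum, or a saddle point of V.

The Hessian at the origin is H = [[16, -10, 12], [-10, 12, 2], [12, 2, 26]].
An LDLᵀ factorisation of H has diagonal entries 16, 23/4, 30/23.
Counting signs: 3 positive.
H is positive definite, so the origin is a strict local minimum.

local minimum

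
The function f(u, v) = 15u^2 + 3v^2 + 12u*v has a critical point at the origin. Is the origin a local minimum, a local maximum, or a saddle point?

local minimum

The Hessian at the origin is H = [[30, 12], [12, 6]].
det H = 30·6 − (12)² = 36 > 0 and H[1,1] = 30 > 0, so H is positive definite.
Therefore the origin is a local minimum.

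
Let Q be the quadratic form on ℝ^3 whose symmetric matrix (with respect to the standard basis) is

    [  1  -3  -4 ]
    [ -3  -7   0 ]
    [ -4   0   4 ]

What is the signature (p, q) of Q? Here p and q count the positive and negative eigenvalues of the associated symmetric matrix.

(1, 2)

Row-reducing A symmetrically gives the diagonal entries 1, -16, -3.
That gives 1 positive, 2 negative pivots.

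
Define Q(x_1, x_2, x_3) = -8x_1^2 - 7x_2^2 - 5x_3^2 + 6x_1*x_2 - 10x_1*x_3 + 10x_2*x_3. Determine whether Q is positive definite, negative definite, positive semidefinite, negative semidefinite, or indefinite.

The symmetric matrix of Q is A = [[-8, 3, -5], [3, -7, 5], [-5, 5, -5]].
Leading principal minors: Δ_1 = -8, Δ_2 = 47, Δ_3 = -10.
The signs alternate starting with Δ_1 < 0, so by Sylvester's criterion Q is negative definite.

negative definite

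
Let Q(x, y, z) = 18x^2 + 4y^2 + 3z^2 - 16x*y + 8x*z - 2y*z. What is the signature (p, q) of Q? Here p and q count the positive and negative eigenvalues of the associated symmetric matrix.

(3, 0)

Write A = [[18, -8, 4], [-8, 4, -1], [4, -1, 3]].
An LDLᵀ factorisation of A has diagonal entries 18, 4/9, 3/4.
That gives 3 positive pivots.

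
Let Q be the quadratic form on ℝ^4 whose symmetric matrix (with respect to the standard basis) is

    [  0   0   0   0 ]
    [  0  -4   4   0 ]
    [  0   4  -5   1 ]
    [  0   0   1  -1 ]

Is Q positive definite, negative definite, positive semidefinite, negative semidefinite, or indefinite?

negative semidefinite

Symmetric row and column elimination reduces A to a congruent diagonal form with pivots 0, -4, -1, 0.
So there are 2 negative, 2 zero pivots.
Hence Q is negative semidefinite.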